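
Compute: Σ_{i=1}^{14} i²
Using formula: Σ i^2=n(n+1)(2n+1)/6=14·15·29/6=1015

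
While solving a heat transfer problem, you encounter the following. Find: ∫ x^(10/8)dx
Power rule: ∫ x^(5/4) dx = x^(9/4)/(9/4) + C

Answer: (4/9)·x^(9/4) + C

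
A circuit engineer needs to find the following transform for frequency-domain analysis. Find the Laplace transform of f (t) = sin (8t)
L{sin(wt)}=w/(s²+w²)
L{sin(8t)}=8/(s²+64)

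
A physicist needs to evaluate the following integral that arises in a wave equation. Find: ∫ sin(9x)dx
Using substitution u=9x: ∫ sin(u) du/9=-cos(u)/9+C

Answer: (-1/9)cos(9x)+C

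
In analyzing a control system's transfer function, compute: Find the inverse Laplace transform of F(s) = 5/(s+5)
L^(-1){5/(s-a)} = c·e^(at)
Here a = -5, c = 5

Answer: 5e^(-5t)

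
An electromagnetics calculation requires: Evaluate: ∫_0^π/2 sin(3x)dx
Antiderivative: -cos(3x)/3
Evaluate at bounds: [-cos(3·π/2)/3] - [-cos(3·0)/3]
=(-(0)+(1))/3=1/3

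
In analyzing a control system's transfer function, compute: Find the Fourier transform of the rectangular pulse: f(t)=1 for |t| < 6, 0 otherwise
F(omega)=integral from -6 to 6 of e^(-j * omega * t) dt
=2 * sin(6 * omega)/omega=12 * sinc(6 * omega/pi)

Answer: 2 * sin(6 * omega)/omega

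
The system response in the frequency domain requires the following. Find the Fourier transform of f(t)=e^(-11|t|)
Using the standard pair: F{e^(-a|t|)}=2a/(a^2+omega^2)
With a=11: F(omega)=22/(121+omega^2)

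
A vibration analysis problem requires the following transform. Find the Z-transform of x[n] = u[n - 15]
Using the time-shift property: Z{u[n-15]} = z^(-15) * z/(z-1)
= z^(-14)/(z-1)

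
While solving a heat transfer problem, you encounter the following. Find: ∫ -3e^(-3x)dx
Since d/dx[e^(-3x)] = -3e^(-3x), we get 1 e^(-3x) + C

Answer: e^(-3x) + C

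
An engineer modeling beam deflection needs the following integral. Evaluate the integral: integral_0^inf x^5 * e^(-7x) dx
This is a Gamma integral. Substitute u=7x (du=7 dx):
integral_0^inf x^5 * e^(-7x) dx=(1/7^6) integral_0^inf u^5 * e^(-u) du
=Gamma(6)/7^6=5!/7^6=120/117649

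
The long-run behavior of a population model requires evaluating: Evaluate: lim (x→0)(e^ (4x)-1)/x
L'Hôpital (0/0): lim 4e^(4x)/1=4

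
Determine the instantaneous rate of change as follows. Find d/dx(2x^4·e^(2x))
Product rule: (fg)'=f'g + fg'
f=2x^4, f'=8x^3
g=e^(2x), g'=2·e^(2x)

Answer: 8x^3·e^(2x) + 4x^4·e^(2x)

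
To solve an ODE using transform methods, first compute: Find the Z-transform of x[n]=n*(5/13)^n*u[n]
Using the property Z{n * a^n * u[n]}=az/(z-a)^2
With a=5/13: X(z)=(5/13)z/(z - 5/13)^2, |z| > 5/13

Answer: (5/13)z/(z - 5/13)^2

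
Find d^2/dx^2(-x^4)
Apply power rule 2 times:
d^1: -4x^3
d^2: -12x^2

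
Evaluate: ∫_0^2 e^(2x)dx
Antiderivative: (1/2)e^(2x)
Evaluate: (1/2)(e^4-1)

Answer: (e^4-1)/2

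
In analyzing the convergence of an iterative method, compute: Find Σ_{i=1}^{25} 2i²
= 2·n(n + 1)(2n + 1)/6 = 2·25·26·51/6 = 11050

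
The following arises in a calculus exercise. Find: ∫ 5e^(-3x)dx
Since d/dx[e^(-3x)]=-3e^(-3x), we get -5/3 e^(-3x)+C

Answer: (-5/3)e^(-3x)+C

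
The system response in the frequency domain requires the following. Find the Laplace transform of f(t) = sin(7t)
L{sin(wt)}=w/(s²+w²)
L{sin(7t)}=7/(s²+49)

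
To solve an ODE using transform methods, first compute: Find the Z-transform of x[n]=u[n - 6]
Using the time-shift property: Z{u[n-6]} = z^(-6) * z/(z-1)
= z^(-5)/(z-1)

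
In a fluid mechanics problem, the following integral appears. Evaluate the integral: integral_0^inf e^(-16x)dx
integral_0^inf e^(-16x) dx=[-1/16*e^(-16x)]_0^inf
=0 - (-1/16)=1/16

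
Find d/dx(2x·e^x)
Product rule: (fg)' = f'g + fg'
f = 2x, f' = 2
g = e^x, g' = e^x

Answer: 2·e^x + 2x·e^x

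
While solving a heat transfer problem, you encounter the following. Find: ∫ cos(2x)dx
Using substitution u=2x: ∫ cos(u) du/2=sin(u)/2+C

Answer: (1/2)sin(2x)+C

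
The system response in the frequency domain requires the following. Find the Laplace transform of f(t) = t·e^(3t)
L{t·e^(at)}=1/(s-a)²
L{t·e^(3t)}=1/(s-3)²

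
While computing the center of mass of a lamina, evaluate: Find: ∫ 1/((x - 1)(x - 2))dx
Partial fractions: 1/((x-1)(x-2)) = A/(x-1) + B/(x-2)
A = -1, B = 1
∫ [-1· 1/(x-1) + 1· 1/(x-2)] dx
= (1)[ln|x-2| - ln|x-1|] + C

Answer: ln|(x-2)/(x-1)| + C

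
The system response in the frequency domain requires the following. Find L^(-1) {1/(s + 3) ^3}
L^(-1){1/(s-a)^n} = t^(n-1)·e^(at)/(n-1)!
Here a = -3, n = 3: t^2·e^(-3t)/2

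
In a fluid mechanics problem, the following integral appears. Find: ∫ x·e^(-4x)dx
Integration by parts: u = x, dv = e^(-4x) dx
du = dx, v = e^(-4x)/(-4)
= x·e^(-4x)/(-4) - ∫ e^(-4x)/(-4) dx
= x·e^(-4x)/(-4) - e^(-4x)/16+C

Answer: e^(-4x)(x/(-4)-1/16)+C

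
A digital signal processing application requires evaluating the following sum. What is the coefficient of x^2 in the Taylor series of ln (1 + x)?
ln(1 + x)=Σ (-1)^(n + 1) x^n/n
Coefficient of x^2=(-1)^3/2=-1/2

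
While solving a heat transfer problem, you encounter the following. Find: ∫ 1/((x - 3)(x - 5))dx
Partial fractions: 1/((x-3)(x-5)) = A/(x-3)+B/(x-5)
A = -1/2, B = 1/2
∫ [-1/2· 1/(x-3)+1/2· 1/(x-5)] dx
= (1/2)[ln|x-5| - ln|x-3|]+C

Answer: (1/2)·ln|(x-5)/(x-3)|+C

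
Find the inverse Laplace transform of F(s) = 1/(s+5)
L^(-1){1/(s-a)} = c·e^(at)
Here a = -5, c = 1

Answer: e^(-5t)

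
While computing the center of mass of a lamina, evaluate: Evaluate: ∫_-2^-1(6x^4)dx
Step 1: Find antiderivative F(x)=(6/5)x^5
Step 2: F(-1) - F(-2)=-6/5 - (-192/5)=186/5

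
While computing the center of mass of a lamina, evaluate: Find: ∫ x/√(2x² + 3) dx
Let u=2x²+3, du=4x dx
∫ (1/4)·u^(-1/2) du=√u/2+C

Answer: √(2x²+3)/2+C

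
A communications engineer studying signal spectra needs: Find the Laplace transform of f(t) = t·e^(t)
L{t·e^(at)}=1/(s-a)²
L{t·e^(t)}=1/(s-1)²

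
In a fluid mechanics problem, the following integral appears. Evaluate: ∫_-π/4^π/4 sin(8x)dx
Antiderivative: -cos(8x)/8
Evaluate at bounds: [-cos(8·π/4)/8] - [-cos(8·-π/4)/8]
= (-(1)+(1))/8 = 0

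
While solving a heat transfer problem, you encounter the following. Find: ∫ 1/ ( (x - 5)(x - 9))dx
Partial fractions: 1/((x-5)(x-9))=A/(x-5)+B/(x-9)
A=-1/4, B=1/4
∫ [-1/4· 1/(x-5)+1/4· 1/(x-9)] dx
=(1/4)[ln|x-9| - ln|x-5|]+C

Answer: (1/4)·ln|(x-9)/(x-5)|+C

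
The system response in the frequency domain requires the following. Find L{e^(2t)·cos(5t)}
First shifting: L{e^(at)f(t)}=F(s-a)
L{cos(5t)}=s/(s²+25)
Shift: (s-2)/((s-2)²+25)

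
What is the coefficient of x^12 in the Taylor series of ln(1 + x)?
ln(1+x)=Σ (-1)^(n+1) x^n/n
Coefficient of x^12=(-1)^13/12=-1/12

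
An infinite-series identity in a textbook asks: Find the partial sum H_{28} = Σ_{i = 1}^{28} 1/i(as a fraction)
H_28 = 1 + 1/2 + 1/3 + ... + 1/28
= 315404588903/80313433200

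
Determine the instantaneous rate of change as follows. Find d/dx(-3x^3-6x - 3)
Power rule: d/dx(ax^n) = n·a·x^(n-1)
Term by term: -9·x^2-6

Answer: -9x^2-6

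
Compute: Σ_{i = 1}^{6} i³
Using formula: Σ i^3 = [n(n+1)/2]² = [6·7/2]² = 441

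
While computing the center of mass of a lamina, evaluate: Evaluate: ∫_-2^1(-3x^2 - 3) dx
Step 1: Find antiderivative F(x)=-x^3 - 3x
Step 2: F(1) - F(-2)=-4 - (14)=-18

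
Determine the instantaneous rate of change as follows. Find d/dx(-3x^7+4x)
Power rule: d/dx(ax^n)=n·a·x^(n-1)
Term by term: -21·x^6 + 4

Answer: -21x^6 + 4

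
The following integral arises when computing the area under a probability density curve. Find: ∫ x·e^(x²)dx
Let u = x², du = 2x dx
∫ (1/2)e^u du = e^u/2 + C

Answer: e^(x²)/2 + C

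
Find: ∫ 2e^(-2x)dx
Since d/dx[e^(-2x)]=-2e^(-2x), we get -1 e^(-2x) + C

Answer: -e^(-2x) + C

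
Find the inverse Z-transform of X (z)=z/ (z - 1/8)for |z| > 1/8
Standard pair: z/(z-a) <-> a^n*u[n] for causal signals
With a = 1/8: x[n] = (1/8)^n*u[n]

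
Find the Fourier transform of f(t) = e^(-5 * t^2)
The Fourier transform of a Gaussian e^(-a * t^2) is sqrt(pi/a) * e^(-omega^2/(4a)).
With a = 5: F(omega) = sqrt(pi/5) * e^(-omega^2/20)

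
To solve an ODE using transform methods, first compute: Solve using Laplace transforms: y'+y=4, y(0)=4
Take L of both sides: sY(s)-4+Y(s)=4/s
Y(s)(s+1)=4/s+4
Y(s)=4/(s(s+1))+4/(s+1)
Partial fractions: 4/(s(s+1))=4/s - 4/(s+1)
So Y(s)=4/s
Inverse transform (L^(-1){1/s}=1, L^(-1){1/(s+1)}=e^(-t)):

Answer: y(t)=4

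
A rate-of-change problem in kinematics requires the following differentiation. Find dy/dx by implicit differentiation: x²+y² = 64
Differentiate both sides: 2x + 2y·(dy/dx)=0
Solve: dy/dx=-2x/(2y)=-x/y

Answer: dy/dx=-x/y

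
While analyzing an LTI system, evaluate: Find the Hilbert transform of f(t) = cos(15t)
The Hilbert transform shifts each frequency component by -pi/2.
H{cos(wt)}=sin(wt)
With w=15: H{cos(15t)}=sin(15t)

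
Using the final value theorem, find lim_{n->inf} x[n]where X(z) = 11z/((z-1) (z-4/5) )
Final value theorem: lim x[n] = lim_{z->1} (z-1)*X(z)
(z-1)*X(z) = 11z/(z-4/5)
As z->1: 11/(1-4/5) = 11/(1/5) = 55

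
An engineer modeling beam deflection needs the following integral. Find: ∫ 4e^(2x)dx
Since d/dx[e^(2x)] = 2e^(2x), we get 2 e^(2x)+C

Answer: 2e^(2x)+C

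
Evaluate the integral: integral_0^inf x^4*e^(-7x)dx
This is a Gamma integral. Substitute u = 7x (du = 7 dx):
integral_0^inf x^4*e^(-7x) dx = (1/7^5) integral_0^inf u^4*e^(-u) du
= Gamma(5)/7^5 = 4!/7^5 = 24/16807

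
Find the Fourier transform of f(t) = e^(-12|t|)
Using the standard pair: F{e^(-a|t|)}=2a/(a^2 + omega^2)
With a=12: F(omega)=24/(144 + omega^2)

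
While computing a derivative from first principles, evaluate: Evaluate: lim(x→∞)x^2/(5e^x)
Apply L'Hôpital 2 times (∞/∞ each time):
Eventually get 2!/(5e^x) → 0

Answer: 0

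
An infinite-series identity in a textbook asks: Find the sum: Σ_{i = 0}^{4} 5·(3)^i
Geometric series: S=a(1 - r^n)/(1 - r)
a=5, r=3, n=5
S=5(1 - 243)/-2=605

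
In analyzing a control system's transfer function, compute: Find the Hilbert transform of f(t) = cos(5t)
The Hilbert transform shifts each frequency component by -pi/2.
H{cos(wt)} = sin(wt)
With w = 5: H{cos(5t)} = sin(5t)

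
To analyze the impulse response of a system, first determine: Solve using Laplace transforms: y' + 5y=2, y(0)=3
Take L of both sides: sY(s)-3+5Y(s) = 2/s
Y(s)(s+5) = 2/s+3
Y(s) = 2/(s(s+5))+3/(s+5)
Partial fractions: 2/(s(s+5)) = (2/5)/s - (2/5)/(s+5)
So Y(s) = (2/5)/s+(13/5)/(s+5)
Inverse transform (L^(-1){1/s} = 1, L^(-1){1/(s+5)} = e^(-5t)):

Answer: y(t) = 2/5+(13/5)·e^(-5t)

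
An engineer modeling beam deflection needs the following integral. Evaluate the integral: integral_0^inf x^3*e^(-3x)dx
This is a Gamma integral. Substitute u = 3x (du = 3 dx):
integral_0^inf x^3 * e^(-3x) dx = (1/3^4) integral_0^inf u^3 * e^(-u) du
= Gamma(4)/3^4 = 3!/3^4 = 6/81

Answer: 2/27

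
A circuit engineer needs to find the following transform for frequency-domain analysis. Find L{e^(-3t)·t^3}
First shifting: L{e^(at)f(t)}=F(s-a)
L{t^3}=6/s^4
Shift s → s + 3: 6/(s + 3)^4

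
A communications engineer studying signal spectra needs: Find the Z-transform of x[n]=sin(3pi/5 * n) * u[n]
Z{sin(w0 * n) * u[n]} = z * sin(w0)/(z^2 - 2z * cos(w0) + 1)
With w0 = 3pi/5: X(z) = z * sin(3pi/5)/(z^2 - 2z * cos(3pi/5) + 1)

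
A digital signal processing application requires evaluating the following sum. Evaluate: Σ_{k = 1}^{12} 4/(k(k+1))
Partial fractions: 4/(k(k+1)) = 4/k - 4/(k+1)
Telescoping sum: 4(1-1/13) = 4·12/13

Answer: 48/13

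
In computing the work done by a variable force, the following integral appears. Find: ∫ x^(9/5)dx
Power rule: ∫ x^(9/5) dx = x^(14/5)/(14/5)+C

Answer: (5/14)·x^(14/5)+C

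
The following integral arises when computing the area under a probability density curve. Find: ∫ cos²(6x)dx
Using identity cos²(u) = (1+cos(2u))/2:
∫ (1+cos(12x))/2 dx = x/2+sin(12x)/24+C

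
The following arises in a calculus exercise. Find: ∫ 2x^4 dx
Using power rule: ∫ 2x^4 dx = 2/5 x^5+C = (2/5)x^5+C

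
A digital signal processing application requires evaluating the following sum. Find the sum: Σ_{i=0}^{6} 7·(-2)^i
Geometric series: S=a(1 - r^n)/(1 - r)
a=7, r=-2, n=7
S=7(1 + 128)/3=301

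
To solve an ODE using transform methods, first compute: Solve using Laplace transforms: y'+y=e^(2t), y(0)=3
Take L: sY - 3+Y=1/(s-2)
Y(s+1)=1/(s-2)+3
Y=1/((s-2)(s+1))+3/(s+1)
Partial fractions: 1/((s-2)(s+1))=(1/3)/(s-2) - (1/3)/(s+1)
So Y=(1/3)/(s-2)+(8/3)/(s+1)
Inverse Laplace transform (L^(-1){1/(s-2)}=e^(2t), L^(-1){1/(s+1)}=e^(-t)):

Answer: y(t)=(1/3)·e^(2t)+(8/3)·e^(-t)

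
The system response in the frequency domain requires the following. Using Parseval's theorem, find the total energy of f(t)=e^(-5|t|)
Parseval's theorem: E = integral |f(t)|^2 dt = (1/2pi) integral |F(omega)|^2 domega
E = integral_{-inf}^{inf} e^(-10|t|) dt = 2 * integral_0^inf e^(-10t) dt = 2/(2 * 5) = 1/5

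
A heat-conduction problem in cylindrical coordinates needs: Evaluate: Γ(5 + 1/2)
Γ(n + 1/2) = (2n)!√π/(4^n·n!)
= 3628800√π/(1024·120) = (945/32)·√π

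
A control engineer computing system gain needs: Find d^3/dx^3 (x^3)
Apply power rule 3 times:
d^1: 3x^2
d^2: 6x
d^3: 6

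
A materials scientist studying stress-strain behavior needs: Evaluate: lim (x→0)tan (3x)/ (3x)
tan(u) ≈ u for small u:
tan(3x)/(3x) ≈ 3x/(3x) = 3/3

Answer: 1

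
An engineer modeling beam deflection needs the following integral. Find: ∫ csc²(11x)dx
Since d/dx[-cot(11x)] = 11csc²(11x), integral = -cot(11x)/11+C

Answer: (-1/11)cot(11x)+C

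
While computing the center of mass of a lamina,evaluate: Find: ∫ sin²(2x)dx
Using identity sin²(u)=(1 - cos(2u))/2:
∫ (1 - cos(4x))/2 dx=x/2 - sin(4x)/8 + C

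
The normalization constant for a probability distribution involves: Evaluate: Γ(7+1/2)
Γ(n + 1/2)=(2n)!√π/(4^n·n!)
=87178291200√π/(16384·5040)=(135135/128)·√π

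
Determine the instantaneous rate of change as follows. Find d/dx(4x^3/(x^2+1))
Quotient rule: (f/g)' = (f'g - fg')/g²
f = 4x^3, f' = 12x^2
g = x^2+1, g' = 2x

Answer: (12x^2·(x^2+1)-8x^4)/(x^2+1)²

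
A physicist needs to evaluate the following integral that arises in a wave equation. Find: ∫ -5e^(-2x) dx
Since d/dx[e^(-2x)]=-2e^(-2x), we get 5/2 e^(-2x) + C

Answer: (5/2)e^(-2x) + C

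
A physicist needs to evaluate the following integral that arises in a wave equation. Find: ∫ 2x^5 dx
Using power rule: ∫ 2x^5 dx = 2/6 x^6+C = (1/3)x^6+C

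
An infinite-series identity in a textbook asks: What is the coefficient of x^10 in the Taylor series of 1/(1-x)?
1/(1-x)=Σ x^n for |x|<1
All coefficients are 1

Answer: 1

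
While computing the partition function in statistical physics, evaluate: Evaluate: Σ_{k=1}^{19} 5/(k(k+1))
Partial fractions: 5/(k(k+1))=5/k - 5/(k+1)
Telescoping sum: 5(1-1/20)=5·19/20

Answer: 19/4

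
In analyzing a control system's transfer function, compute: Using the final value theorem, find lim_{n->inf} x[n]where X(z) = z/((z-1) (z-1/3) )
Final value theorem: lim x[n]=lim_{z->1} (z-1)*X(z)
(z-1)*X(z)=z/(z-1/3)
As z->1: 1/(1-1/3)=1/(2/3)=3/2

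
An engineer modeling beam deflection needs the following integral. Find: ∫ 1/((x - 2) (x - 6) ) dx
Partial fractions: 1/((x-2)(x-6)) = A/(x-2) + B/(x-6)
A = -1/4, B = 1/4
∫ [-1/4· 1/(x-2) + 1/4· 1/(x-6)] dx
= (1/4)[ln|x-6| - ln|x-2|] + C

Answer: (1/4)·ln|(x-6)/(x-2)| + C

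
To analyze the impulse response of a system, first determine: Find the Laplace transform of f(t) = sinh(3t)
L{sinh(at)} = a/(s²-a²)
L{sinh(3t)} = 3/(s²-9)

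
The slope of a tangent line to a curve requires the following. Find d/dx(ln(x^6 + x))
Chain rule: d/dx[ln(u)]=u'/u where u=x^6 + x
u'=6x^5 + 1

Answer: (6x^5 + 1)/(x^6 + x)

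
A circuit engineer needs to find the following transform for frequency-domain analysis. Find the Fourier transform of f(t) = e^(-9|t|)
Using the standard pair: F{e^(-a|t|)}=2a/(a^2+omega^2)
With a=9: F(omega)=18/(81+omega^2)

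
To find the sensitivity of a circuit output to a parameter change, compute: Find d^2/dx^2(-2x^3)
Apply power rule 2 times:
d^1: -6x^2
d^2: -12x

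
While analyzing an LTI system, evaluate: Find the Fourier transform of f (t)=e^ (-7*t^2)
The Fourier transform of a Gaussian e^(-a * t^2) is sqrt(pi/a) * e^(-omega^2/(4a)).
With a = 7: F(omega) = sqrt(pi/7) * e^(-omega^2/28)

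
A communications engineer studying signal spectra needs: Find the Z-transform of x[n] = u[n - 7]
Using the time-shift property: Z{u[n-7]} = z^(-7) * z/(z-1)
= z^(-6)/(z-1)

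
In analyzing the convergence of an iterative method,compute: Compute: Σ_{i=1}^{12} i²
Using formula: Σ i^2 = n(n+1)(2n+1)/6 = 12·13·25/6 = 650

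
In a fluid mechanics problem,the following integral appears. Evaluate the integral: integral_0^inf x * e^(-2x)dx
This is a Gamma integral. Substitute u=2x (du=2 dx):
integral_0^inf x * e^(-2x) dx=(1/2^2) integral_0^inf u^1 * e^(-u) du
=Gamma(2)/2^2=1!/2^2=1/4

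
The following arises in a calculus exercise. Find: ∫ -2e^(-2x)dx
Since d/dx[e^(-2x)]=-2e^(-2x), we get 1 e^(-2x) + C

Answer: e^(-2x) + C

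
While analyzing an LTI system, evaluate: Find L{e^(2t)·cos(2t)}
First shifting: L{e^(at)f(t)} = F(s-a)
L{cos(2t)} = s/(s² + 4)
Shift: (s-2)/((s-2)² + 4)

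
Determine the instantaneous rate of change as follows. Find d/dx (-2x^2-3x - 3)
Power rule: d/dx(ax^n)=n·a·x^(n-1)
Term by term: -4·x - 3

Answer: -4x - 3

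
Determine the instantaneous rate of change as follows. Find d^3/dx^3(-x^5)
Apply power rule 3 times:
d^1: -5x^4
d^2: -20x^3
d^3: -60x^2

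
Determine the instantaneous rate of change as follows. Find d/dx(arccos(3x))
d/dx[arccos(u)]=-u'/√(1-u²), u=3x, u'=3

Answer: -3/√(1 - 9x²)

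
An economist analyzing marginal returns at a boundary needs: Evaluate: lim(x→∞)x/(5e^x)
Apply L'Hôpital 1 times (∞/∞ each time):
Eventually get 1!/(5e^x) → 0

Answer: 0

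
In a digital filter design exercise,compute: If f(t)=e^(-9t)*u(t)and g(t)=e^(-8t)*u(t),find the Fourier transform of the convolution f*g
By the convolution theorem: F{f * g}=F(omega) * G(omega)
F(omega)=1/(9 + j * omega), G(omega)=1/(8 + j * omega)
F{f * g}=1/((9 + j * omega)(8 + j * omega))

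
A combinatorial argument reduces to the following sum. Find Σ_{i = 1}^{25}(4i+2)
=4·Σ i+2·25=4·325+50=1350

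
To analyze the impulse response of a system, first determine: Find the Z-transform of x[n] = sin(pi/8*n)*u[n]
Z{sin(w0*n)*u[n]}=z*sin(w0)/(z^2-2z*cos(w0)+1)
With w0=pi/8: X(z)=z*sin(pi/8)/(z^2-2z*cos(pi/8)+1)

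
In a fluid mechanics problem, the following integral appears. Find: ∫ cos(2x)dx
Using substitution u = 2x: ∫ cos(u) du/2 = sin(u)/2+C

Answer: (1/2)sin(2x)+C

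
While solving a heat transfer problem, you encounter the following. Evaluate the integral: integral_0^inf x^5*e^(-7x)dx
This is a Gamma integral. Substitute u = 7x (du = 7 dx):
integral_0^inf x^5 * e^(-7x) dx = (1/7^6) integral_0^inf u^5 * e^(-u) du
= Gamma(6)/7^6 = 5!/7^6 = 120/117649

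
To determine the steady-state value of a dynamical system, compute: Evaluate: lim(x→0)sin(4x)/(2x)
L'Hôpital (0/0): lim 4cos(4x)/2=4/2

Answer: 2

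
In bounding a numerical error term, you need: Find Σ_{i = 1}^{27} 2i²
=2·n(n + 1)(2n + 1)/6=2·27·28·55/6=13860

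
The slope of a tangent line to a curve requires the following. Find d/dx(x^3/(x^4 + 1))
Quotient rule: (f/g)'=(f'g - fg')/g²
f=x^3, f'=3x^2
g=x^4+1, g'=4x^3

Answer: (3x^2·(x^4+1)-4x^6)/(x^4+1)²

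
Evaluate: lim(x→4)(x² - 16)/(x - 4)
Factor: (x² - 16) = (x-4)(x + 4)
Cancel (x-4): lim(x→4) (x + 4) = 8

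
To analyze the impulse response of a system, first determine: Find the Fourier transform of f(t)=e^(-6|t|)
Using the standard pair: F{e^(-a|t|)} = 2a/(a^2+omega^2)
With a = 6: F(omega) = 12/(36+omega^2)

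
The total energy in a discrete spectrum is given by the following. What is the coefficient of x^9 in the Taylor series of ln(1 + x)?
ln(1 + x)=Σ (-1)^(n + 1) x^n/n
Coefficient of x^9=(-1)^10/9=1/9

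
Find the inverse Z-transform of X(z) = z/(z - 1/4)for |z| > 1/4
Standard pair: z/(z-a) <-> a^n*u[n] for causal signals
With a = 1/4: x[n] = (1/4)^n*u[n]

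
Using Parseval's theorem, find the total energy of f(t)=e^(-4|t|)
Parseval's theorem: E = integral |f(t)|^2 dt = (1/2pi) integral |F(omega)|^2 domega
E = integral_{-inf}^{inf} e^(-8|t|) dt = 2 * integral_0^inf e^(-8t) dt = 2/(2 * 4) = 1/4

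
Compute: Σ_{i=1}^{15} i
Using formula: Σ i^1 = n(n + 1)/2 = 15·16/2 = 120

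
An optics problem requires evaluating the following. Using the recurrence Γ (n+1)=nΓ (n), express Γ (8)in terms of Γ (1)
Γ(8) = 7Γ(7) = 7·6Γ(6) = ... = 7!·Γ(1) = 5040·Γ(1)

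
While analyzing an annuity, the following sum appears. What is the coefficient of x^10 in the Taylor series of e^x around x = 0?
Taylor series of e^x = Σ x^n/n!
Coefficient of x^10 = 1/10! = 1/3628800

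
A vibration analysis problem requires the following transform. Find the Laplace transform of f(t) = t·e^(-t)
L{t·e^(at)} = 1/(s-a)²
L{t·e^(-t)} = 1/(s+1)²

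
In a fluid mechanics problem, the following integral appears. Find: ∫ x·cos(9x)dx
By parts: u = x, dv = cos(9x) dx
du = dx, v = sin(9x)/9
= x·sin(9x)/9+cos(9x)/9²+C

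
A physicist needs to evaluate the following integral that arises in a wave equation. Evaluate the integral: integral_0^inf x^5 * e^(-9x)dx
This is a Gamma integral. Substitute u = 9x (du = 9 dx):
integral_0^inf x^5 * e^(-9x) dx = (1/9^6) integral_0^inf u^5 * e^(-u) du
= Gamma(6)/9^6 = 5!/9^6 = 120/531441

Answer: 40/177147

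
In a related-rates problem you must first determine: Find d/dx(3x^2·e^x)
Product rule: (fg)' = f'g + fg'
f = 3x^2, f' = 6x
g = e^x, g' = e^x

Answer: 6x·e^x + 3x^2·e^x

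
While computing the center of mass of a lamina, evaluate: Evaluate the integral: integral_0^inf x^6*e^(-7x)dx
This is a Gamma integral. Substitute u=7x (du=7 dx):
integral_0^inf x^6*e^(-7x) dx=(1/7^7) integral_0^inf u^6*e^(-u) du
=Gamma(7)/7^7=6!/7^7=720/823543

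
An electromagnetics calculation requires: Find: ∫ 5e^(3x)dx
Since d/dx[e^(3x)] = 3e^(3x), we get 5/3 e^(3x)+C

Answer: (5/3)e^(3x)+C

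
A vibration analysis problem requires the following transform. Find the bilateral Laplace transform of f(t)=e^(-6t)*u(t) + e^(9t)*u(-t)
For e^(-6t)*u(t): L = 1/(s+6), Re(s) > -6
For e^(9t)*u(-t): L = -1/(s-9), Re(s) < 9
Combined: F(s) = 1/(s+6)-1/(s-9), -6 < Re(s) < 9

Answer: 1/(s+6)-1/(s-9), ROC: -6 < Re(s) < 9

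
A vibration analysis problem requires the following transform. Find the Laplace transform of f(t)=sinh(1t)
L{sinh(at)} = a/(s²-a²)
L{sinh(1t)} = 1/(s²-1)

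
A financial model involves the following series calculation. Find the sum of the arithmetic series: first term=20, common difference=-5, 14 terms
Last term: a_n = 20+(14-1)·-5 = -45
Sum = n(a_1+a_n)/2 = 14(20+(-45))/2 = -175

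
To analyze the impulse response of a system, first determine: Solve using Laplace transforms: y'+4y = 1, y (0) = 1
Take L of both sides: sY(s)-1+4Y(s)=1/s
Y(s)(s+4)=1/s+1
Y(s)=1/(s(s+4))+1/(s+4)
Partial fractions: 1/(s(s+4))=(1/4)/s - (1/4)/(s+4)
So Y(s)=(1/4)/s+(3/4)/(s+4)
Inverse transform (L^(-1){1/s}=1, L^(-1){1/(s+4)}=e^(-4t)):

Answer: y(t)=1/4+(3/4)·e^(-4t)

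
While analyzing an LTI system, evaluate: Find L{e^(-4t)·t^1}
First shifting: L{e^(at)f(t)} = F(s-a)
L{t^1} = 1/s^2
Shift s → s+4: 1/(s+4)^2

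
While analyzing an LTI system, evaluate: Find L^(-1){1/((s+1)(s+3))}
Partial fractions: 1/((s+1)(s+3)) = A/(s+1)+B/(s+3)
Cover-up: A = 1/(s+3)|_{s = -1} = 1/2; B = 1/(s+1)|_{s = -3} = -1/2
L^(-1) = (1/2)e^(-t) - (1/2)e^(-3t)

Answer: (1/2)(e^(-t) - e^(-3t))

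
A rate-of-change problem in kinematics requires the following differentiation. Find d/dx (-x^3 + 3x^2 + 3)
Power rule: d/dx(ax^n)=n·a·x^(n-1)
Term by term: -3·x^2+6·x

Answer: -3x^2+6x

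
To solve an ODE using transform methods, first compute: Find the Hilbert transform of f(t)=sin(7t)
The Hilbert transform shifts each frequency component by -pi/2.
H{sin(wt)}=-cos(wt)
With w=7: H{sin(7t)}=-cos(7t)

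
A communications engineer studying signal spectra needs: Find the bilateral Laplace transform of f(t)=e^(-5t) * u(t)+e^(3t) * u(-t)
For e^(-5t) * u(t): L = 1/(s + 5), Re(s) > -5
For e^(3t) * u(-t): L = -1/(s-3), Re(s) < 3
Combined: F(s) = 1/(s + 5) - 1/(s-3), -5 < Re(s) < 3

Answer: 1/(s + 5) - 1/(s-3), ROC: -5 < Re(s) < 3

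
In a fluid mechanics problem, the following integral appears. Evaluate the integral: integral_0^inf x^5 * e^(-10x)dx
This is a Gamma integral. Substitute u = 10x (du = 10 dx):
integral_0^inf x^5*e^(-10x) dx = (1/10^6) integral_0^inf u^5*e^(-u) du
= Gamma(6)/10^6 = 5!/10^6 = 120/1000000

Answer: 3/25000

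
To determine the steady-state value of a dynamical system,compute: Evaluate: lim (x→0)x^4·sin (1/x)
Squeeze theorem: -|x^4| ≤ x^4·sin(1/x) ≤ |x^4|
Since x^4 → 0 as x → 0, by squeeze theorem the limit is 0

Answer: 0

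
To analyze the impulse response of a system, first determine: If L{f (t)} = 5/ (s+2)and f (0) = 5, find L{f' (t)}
L{f'(t)} = s·F(s) - f(0) = 5s/(s + 2) - 5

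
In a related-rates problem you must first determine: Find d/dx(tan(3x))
Chain rule: d/dx[tan(u)] = sec²(u)·u' where u = 3x
u' = 3

Answer: 3·sec²(3x)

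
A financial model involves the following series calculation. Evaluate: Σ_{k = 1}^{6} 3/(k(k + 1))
Partial fractions: 3/(k(k+1)) = 3/k - 3/(k+1)
Telescoping sum: 3(1-1/7) = 3·6/7

Answer: 18/7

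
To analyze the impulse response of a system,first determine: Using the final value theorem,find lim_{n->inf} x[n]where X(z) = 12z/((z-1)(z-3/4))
Final value theorem: lim x[n] = lim_{z->1} (z-1) * X(z)
(z-1) * X(z) = 12z/(z-3/4)
As z->1: 12/(1-3/4) = 12/(1/4) = 48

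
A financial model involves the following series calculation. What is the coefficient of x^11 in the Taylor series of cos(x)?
cos(x) has only even powers. Coefficient of x^11=0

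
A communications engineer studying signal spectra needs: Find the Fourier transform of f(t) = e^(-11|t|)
Using the standard pair: F{e^(-a|t|)}=2a/(a^2 + omega^2)
With a=11: F(omega)=22/(121 + omega^2)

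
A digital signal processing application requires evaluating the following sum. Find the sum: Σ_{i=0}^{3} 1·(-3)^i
Geometric series: S = a(1 - r^n)/(1 - r)
a = 1, r = -3, n = 4
S = 1(1-81)/4 = -20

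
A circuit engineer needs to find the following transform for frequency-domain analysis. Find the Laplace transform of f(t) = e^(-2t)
L{e^(at)} = 1/(s-a)
L{e^(-2t)} = 1/(s+2)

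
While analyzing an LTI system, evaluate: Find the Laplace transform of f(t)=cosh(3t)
L{cosh(at)}=s/(s²-a²)
L{cosh(3t)}=s/(s²-9)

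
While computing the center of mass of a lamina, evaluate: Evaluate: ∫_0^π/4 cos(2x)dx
Antiderivative: sin(2x)/2
Evaluate at bounds: [sin(2·π/4)/2] - [sin(2·0)/2]
= ((1) - (0))/2 = 1/2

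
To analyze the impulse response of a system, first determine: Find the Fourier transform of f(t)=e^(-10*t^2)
The Fourier transform of a Gaussian e^(-a*t^2) is sqrt(pi/a)*e^(-omega^2/(4a)).
With a=10: F(omega)=sqrt(pi/10)*e^(-omega^2/40)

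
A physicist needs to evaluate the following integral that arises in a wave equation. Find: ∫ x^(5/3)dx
Power rule: ∫ x^(5/3) dx=x^(8/3)/(8/3) + C

Answer: (3/8)·x^(8/3) + C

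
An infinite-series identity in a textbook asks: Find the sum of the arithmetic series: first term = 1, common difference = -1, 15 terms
Last term: a_n=1+(15-1)·-1=-13
Sum=n(a_1+a_n)/2=15(1+(-13))/2=-90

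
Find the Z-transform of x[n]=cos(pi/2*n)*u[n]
Z{cos(w0*n)*u[n]}=z(z - cos(w0))/(z^2 - 2z*cos(w0) + 1)
With w0=pi/2: X(z)=z(z - cos(pi/2))/(z^2 - 2z*cos(pi/2) + 1)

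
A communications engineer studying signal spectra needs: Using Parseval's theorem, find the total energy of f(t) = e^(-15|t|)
Parseval's theorem: E = integral |f(t)|^2 dt = (1/2pi) integral |F(omega)|^2 domega
E = integral_{-inf}^{inf} e^(-30|t|) dt = 2 * integral_0^inf e^(-30t) dt = 2/(2 * 15) = 1/15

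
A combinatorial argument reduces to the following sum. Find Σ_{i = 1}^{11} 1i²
=1·n(n + 1)(2n + 1)/6=1·11·12·23/6=506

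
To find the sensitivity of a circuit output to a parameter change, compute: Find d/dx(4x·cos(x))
Product rule: (fg)'=f'g+fg'
f=4x, f'=4
g=cos(x), g'=-sin(x)

Answer: 4·cos(x)-4x·sin(x)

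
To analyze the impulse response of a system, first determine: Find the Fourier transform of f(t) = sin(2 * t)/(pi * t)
sin(W*t)/(pi*t)=(W/pi)*sinc(W*t/pi) is the impulse response of the ideal low-pass filter with cutoff W (here W=2).
Its Fourier transform is a rectangular function:
F(omega)=1 for |omega| < 2, 0 otherwise

Answer: rect(omega/4) [i.e., 1 for |omega| < 2, 0 otherwise]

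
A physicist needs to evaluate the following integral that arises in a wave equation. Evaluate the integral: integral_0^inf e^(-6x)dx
integral_0^inf e^(-6x) dx=[-1/6*e^(-6x)]_0^inf
=0 - (-1/6)=1/6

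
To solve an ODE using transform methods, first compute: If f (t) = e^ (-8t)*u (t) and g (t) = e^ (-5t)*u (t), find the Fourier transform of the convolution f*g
By the convolution theorem: F{f * g} = F(omega) * G(omega)
F(omega) = 1/(8 + j * omega), G(omega) = 1/(5 + j * omega)
F{f * g} = 1/((8 + j * omega)(5 + j * omega))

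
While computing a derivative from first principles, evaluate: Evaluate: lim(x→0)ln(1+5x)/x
L'Hôpital (0/0): lim 5/(1+5x) / 1 = 5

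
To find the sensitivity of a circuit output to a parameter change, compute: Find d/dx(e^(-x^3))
Chain rule: d/dx[e^u]=e^u · u' where u=-x^3
u'=-3x^2

Answer: -3x^2·e^(-x^3)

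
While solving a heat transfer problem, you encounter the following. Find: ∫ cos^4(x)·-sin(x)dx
Let u = cos(x), du = -sin(x) dx
∫ u^4 du = u^5/5 + C

Answer: cos^5(x)/5 + C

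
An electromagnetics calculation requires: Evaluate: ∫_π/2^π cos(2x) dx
Antiderivative: sin(2x)/2
Evaluate at bounds: [sin(2·π)/2] - [sin(2·π/2)/2]
=((0) - (0))/2=0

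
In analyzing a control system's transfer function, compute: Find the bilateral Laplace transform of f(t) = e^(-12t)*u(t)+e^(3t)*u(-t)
For e^(-12t)*u(t): L=1/(s + 12), Re(s) > -12
For e^(3t)*u(-t): L=-1/(s-3), Re(s) < 3
Combined: F(s)=1/(s + 12) - 1/(s-3), -12 < Re(s) < 3

Answer: 1/(s + 12) - 1/(s-3), ROC: -12 < Re(s) < 3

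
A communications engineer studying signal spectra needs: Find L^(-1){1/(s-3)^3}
L^(-1){1/(s-a)^n}=t^(n-1)·e^(at)/(n-1)!
Here a=3, n=3: t^2·e^(3t)/2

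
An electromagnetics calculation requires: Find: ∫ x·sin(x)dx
By parts: u=x, dv=sin(x) dx
du=dx, v=-cos(x)
=-x·cos(x)+sin(x)+C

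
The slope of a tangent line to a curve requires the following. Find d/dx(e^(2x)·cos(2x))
Product rule: (fg)' = f'g + fg'
f = e^(2x), f' = 2·e^(2x)
g = cos(2x), g' = -2·sin(2x)

Answer: 2·e^(2x)·cos(2x) - 2·e^(2x)·sin(2x)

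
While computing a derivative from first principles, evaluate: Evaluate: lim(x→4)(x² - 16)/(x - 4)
Factor: (x² - 16) = (x-4)(x+4)
Cancel (x-4): lim(x→4) (x+4) = 8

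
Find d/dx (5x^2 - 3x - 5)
Power rule: d/dx(ax^n)=n·a·x^(n-1)
Term by term: 10·x - 3

Answer: 10x - 3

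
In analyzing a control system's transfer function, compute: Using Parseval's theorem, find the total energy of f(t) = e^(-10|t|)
Parseval's theorem: E=integral |f(t)|^2 dt=(1/2pi) integral |F(omega)|^2 domega
E=integral_{-inf}^{inf} e^(-20|t|) dt=2 * integral_0^inf e^(-20t) dt=2/(2 * 10)=1/10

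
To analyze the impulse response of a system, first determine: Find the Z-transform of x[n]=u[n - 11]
Using the time-shift property: Z{u[n-11]}=z^(-11)*z/(z-1)
=z^(-10)/(z-1)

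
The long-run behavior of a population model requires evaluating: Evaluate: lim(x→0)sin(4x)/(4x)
L'Hôpital (0/0): lim 4cos(4x)/4 = 4/4

Answer: 1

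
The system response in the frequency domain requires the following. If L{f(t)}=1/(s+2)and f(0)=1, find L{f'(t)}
L{f'(t)}=s·F(s) - f(0)=s/(s+2)-1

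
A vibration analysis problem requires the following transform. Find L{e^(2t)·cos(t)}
First shifting: L{e^(at)f(t)} = F(s-a)
L{cos(t)} = s/(s² + 1)
Shift: (s-2)/((s-2)² + 1)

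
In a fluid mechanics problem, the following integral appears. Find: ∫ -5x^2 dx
Using power rule: ∫ -5x^2 dx = -5/3 x^3+C = (-5/3)x^3+C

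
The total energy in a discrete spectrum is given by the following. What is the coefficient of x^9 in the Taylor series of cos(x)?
cos(x) has only even powers. Coefficient of x^9 = 0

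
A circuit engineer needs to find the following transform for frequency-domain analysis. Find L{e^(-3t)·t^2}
First shifting: L{e^(at)f(t)}=F(s-a)
L{t^2}=2/s^3
Shift s → s + 3: 2/(s + 3)^3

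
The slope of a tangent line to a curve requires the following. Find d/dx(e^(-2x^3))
Chain rule: d/dx[e^u] = e^u · u' where u = -2x^3
u' = -6x^2

Answer: -6x^2·e^(-2x^3)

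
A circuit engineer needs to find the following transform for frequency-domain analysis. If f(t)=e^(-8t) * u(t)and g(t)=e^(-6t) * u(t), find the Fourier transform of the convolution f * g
By the convolution theorem: F{f*g}=F(omega)*G(omega)
F(omega)=1/(8+j*omega), G(omega)=1/(6+j*omega)
F{f*g}=1/((8+j*omega)(6+j*omega))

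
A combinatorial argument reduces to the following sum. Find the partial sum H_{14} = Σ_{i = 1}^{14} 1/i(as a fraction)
H_14 = 1+1/2+1/3+...+1/14
= 1171733/360360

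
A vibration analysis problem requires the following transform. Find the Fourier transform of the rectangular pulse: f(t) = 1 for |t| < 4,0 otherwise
F(omega)=integral from -4 to 4 of e^(-j * omega * t) dt
=2 * sin(4 * omega)/omega=8 * sinc(4 * omega/pi)

Answer: 2 * sin(4 * omega)/omega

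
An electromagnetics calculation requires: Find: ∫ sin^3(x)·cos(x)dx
Let u=sin(x), du=cos(x) dx
∫ u^3 du=u^4/4+C

Answer: sin^4(x)/4+C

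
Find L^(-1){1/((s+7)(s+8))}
Partial fractions: 1/((s+7)(s+8))=A/(s+7)+B/(s+8)
Cover-up: A=1/(s+8)|_{s=-7}=1; B=1/(s+7)|_{s=-8}=-1
L^(-1)=e^(-7t) - e^(-8t)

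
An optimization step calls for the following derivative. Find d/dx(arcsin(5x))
d/dx[arcsin(u)] = u'/√(1-u²), u = 5x, u' = 5

Answer: 5/√(1 - 25x²)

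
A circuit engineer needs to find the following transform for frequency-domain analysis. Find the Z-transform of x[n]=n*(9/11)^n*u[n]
Using the property Z{n * a^n * u[n]} = az/(z-a)^2
With a = 9/11: X(z) = (9/11)z/(z - 9/11)^2, |z| > 9/11

Answer: (9/11)z/(z - 9/11)^2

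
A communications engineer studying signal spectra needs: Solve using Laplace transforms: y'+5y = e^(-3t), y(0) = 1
Take L: sY - 1 + 5Y = 1/(s + 3)
Y(s + 5) = 1/(s + 3) + 1
Y = 1/((s + 3)(s + 5)) + 1/(s + 5)
Partial fractions: 1/((s + 3)(s + 5)) = (1/2)/(s + 3) - (1/2)/(s + 5)
So Y = (1/2)/(s + 3) + (1/2)/(s + 5)
Inverse Laplace transform (L^(-1){1/(s + 3)} = e^(-3t), L^(-1){1/(s + 5)} = e^(-5t)):

Answer: y(t) = (1/2)·e^(-3t) + (1/2)·e^(-5t)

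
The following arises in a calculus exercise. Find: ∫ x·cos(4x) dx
By parts: u=x, dv=cos(4x) dx
du=dx, v=sin(4x)/4
=x·sin(4x)/4 + cos(4x)/4² + C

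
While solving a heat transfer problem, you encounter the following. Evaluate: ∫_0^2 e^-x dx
Antiderivative: -e^-x
Evaluate: -(e^-2-1)

Answer: (e^-2-1)/(-1)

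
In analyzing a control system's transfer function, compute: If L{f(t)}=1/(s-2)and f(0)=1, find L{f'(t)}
L{f'(t)} = s·F(s) - f(0) = s/(s-2) - 1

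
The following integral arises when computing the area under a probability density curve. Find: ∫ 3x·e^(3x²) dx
Let u=3x², du=6x dx
∫ (1/2)e^u du=e^u/2 + C

Answer: e^(3x²)/2 + C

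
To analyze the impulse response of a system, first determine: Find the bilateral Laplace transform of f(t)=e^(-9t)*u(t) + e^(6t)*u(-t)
For e^(-9t)*u(t): L = 1/(s+9), Re(s) > -9
For e^(6t)*u(-t): L = -1/(s-6), Re(s) < 6
Combined: F(s) = 1/(s+9)-1/(s-6), -9 < Re(s) < 6

Answer: 1/(s+9)-1/(s-6), ROC: -9 < Re(s) < 6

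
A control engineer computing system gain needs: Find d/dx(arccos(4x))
d/dx[arccos(u)]=-u'/√(1-u²), u=4x, u'=4

Answer: -4/√(1 - 16x²)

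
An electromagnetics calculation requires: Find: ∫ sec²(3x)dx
Since d/dx[tan(3x)] = 3sec²(3x), integral = tan(3x)/3 + C

Answer: (1/3)tan(3x) + C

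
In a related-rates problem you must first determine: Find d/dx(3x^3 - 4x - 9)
Power rule: d/dx(ax^n)=n·a·x^(n-1)
Term by term: 9·x^2 - 4

Answer: 9x^2 - 4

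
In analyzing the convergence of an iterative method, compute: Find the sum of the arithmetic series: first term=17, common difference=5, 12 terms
Last term: a_n = 17+(12-1)·5 = 72
Sum = n(a_1+a_n)/2 = 12(17+72)/2 = 534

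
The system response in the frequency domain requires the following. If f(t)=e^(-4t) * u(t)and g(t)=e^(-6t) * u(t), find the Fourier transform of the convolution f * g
By the convolution theorem: F{f * g}=F(omega) * G(omega)
F(omega)=1/(4 + j * omega), G(omega)=1/(6 + j * omega)
F{f * g}=1/((4 + j * omega)(6 + j * omega))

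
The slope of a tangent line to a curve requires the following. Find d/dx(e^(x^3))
Chain rule: d/dx[e^u] = e^u · u' where u = x^3
u' = 3x^2

Answer: 3x^2·e^(x^3)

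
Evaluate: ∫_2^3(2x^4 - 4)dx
Step 1: Find antiderivative F(x) = (2/5)x^5-4x
Step 2: F(3) - F(2) = 426/5 - (24/5) = 402/5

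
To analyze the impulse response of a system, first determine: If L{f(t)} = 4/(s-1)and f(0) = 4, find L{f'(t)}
L{f'(t)} = s·F(s) - f(0) = 4s/(s-1) - 4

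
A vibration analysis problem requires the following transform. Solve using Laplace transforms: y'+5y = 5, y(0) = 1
Take L of both sides: sY(s)-1+5Y(s)=5/s
Y(s)(s+5)=5/s+1
Y(s)=5/(s(s+5))+1/(s+5)
Partial fractions: 5/(s(s+5))=1/s - 1/(s+5)
So Y(s)=1/s
Inverse transform (L^(-1){1/s}=1, L^(-1){1/(s+5)}=e^(-5t)):

Answer: y(t)=1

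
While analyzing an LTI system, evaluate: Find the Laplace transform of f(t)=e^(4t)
L{e^(at)}=1/(s-a)
L{e^(4t)}=1/(s-4)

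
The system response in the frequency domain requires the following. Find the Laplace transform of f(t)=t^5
L{t^n} = n!/s^(n + 1)
L{t^5} = 5!/s^6 = 120/s^6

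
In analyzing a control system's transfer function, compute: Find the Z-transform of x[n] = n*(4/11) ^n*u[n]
Using the property Z{n*a^n*u[n]} = az/(z-a)^2
With a = 4/11: X(z) = (4/11)z/(z - 4/11)^2, |z| > 4/11

Answer: (4/11)z/(z - 4/11)^2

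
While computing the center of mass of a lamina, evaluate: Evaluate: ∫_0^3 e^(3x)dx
Antiderivative: (1/3)e^(3x)
Evaluate: (1/3)(e^9-1)

Answer: (e^9-1)/3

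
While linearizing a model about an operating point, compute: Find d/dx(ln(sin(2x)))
Chain rule: d/dx[ln(u)] = u'/u where u = sin(2x)
u' = 2cos(2x)

Answer: (2cos(2x))/(sin(2x))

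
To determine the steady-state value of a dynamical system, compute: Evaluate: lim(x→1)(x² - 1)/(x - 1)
Factor: (x² - 1)=(x-1)(x + 1)
Cancel (x-1): lim(x→1) (x + 1)=2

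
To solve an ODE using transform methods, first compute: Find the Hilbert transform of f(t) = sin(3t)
The Hilbert transform shifts each frequency component by -pi/2.
H{sin(wt)}=-cos(wt)
With w=3: H{sin(3t)}=-cos(3t)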